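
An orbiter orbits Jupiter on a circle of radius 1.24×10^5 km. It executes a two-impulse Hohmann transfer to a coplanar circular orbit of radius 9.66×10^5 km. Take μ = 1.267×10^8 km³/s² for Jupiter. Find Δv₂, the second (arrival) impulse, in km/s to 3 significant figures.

Semi-major axis of the transfer orbit: a_t = (1.240×10^5 + 9.660×10^5)/2 = 5.450×10^5 km.
Circular speed at r = 9.660×10^5 km: v_c = √(μ/r) = 11.4525 km/s.
Transfer-orbit speed at the same r (vis-viva, a = a_t): v_t = √[μ(2/r − 1/a_t)] = 5.46276 km/s.
Δv₂ = |v_t − v_c| = |5.46276 − 11.4525| = 5.990 km/s.

Δv₂ = 5.99 km/s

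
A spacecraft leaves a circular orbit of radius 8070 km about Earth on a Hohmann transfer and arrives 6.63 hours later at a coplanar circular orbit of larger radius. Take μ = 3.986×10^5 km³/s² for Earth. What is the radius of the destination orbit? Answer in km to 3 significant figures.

r₂ = 48800 km

Transfer time t = 6.63 hours = 23868 s, and t = π√(a_t³/μ).
So a_t = (μ t²/π²)^(1/3) = (3.986×10^5 × (23868)² / π²)^(1/3) = 28442 km.
Since a_t = (r₁ + r₂)/2, r₂ = 2a_t − r₁ = 2×28442 − 8070 = 48814 km.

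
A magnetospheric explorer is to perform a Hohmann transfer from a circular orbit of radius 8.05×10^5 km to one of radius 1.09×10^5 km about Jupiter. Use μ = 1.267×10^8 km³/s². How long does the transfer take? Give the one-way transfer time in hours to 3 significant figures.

The Hohmann ellipse has a_t = (r₁ + r₂)/2 = 4.570×10^5 km.
Half the transfer-orbit period gives t = π√(a_t³/μ) = 86230 s.
Converting: 86230 s ÷ 3600 s/hour = 24.0 hours.

t = 24.0 hours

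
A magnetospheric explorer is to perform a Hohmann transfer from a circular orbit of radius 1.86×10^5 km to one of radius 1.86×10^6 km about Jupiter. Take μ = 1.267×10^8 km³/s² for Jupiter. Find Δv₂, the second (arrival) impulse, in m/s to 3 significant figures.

The Hohmann ellipse has a_t = (r₁ + r₂)/2 = 1.023×10^6 km.
On the circular orbit at r = 1.860×10^6 km, v_c = √(μ/r) = 8.253 km/s.
Vis-viva on the transfer ellipse at r = 1.860×10^6 km gives v_t = √[μ(2/r − 1/a_t)] = 3.519 km/s.
Δv₂ = |v_t − v_c| = |3.519 − 8.253| = 4.734 km/s.

Δv₂ = 4730 m/s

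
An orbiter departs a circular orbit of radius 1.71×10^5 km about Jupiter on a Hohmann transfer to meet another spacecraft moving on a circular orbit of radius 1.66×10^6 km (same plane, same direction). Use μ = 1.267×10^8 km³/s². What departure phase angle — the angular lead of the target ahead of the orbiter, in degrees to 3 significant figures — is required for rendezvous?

φ = 106°

Transfer-ellipse semi-major axis a_t = (r₁ + r₂)/2 = (1.710×10^5 + 1.660×10^6)/2 = 9.155×10^5 km.
Transfer time t = π√(a_t³/μ) = 2.4448×10^5 s.
Target angular speed ω₂ = √(μ/r₂³) = 5.2629×10^-6 rad/s.
Angle swept by the target during transfer: ω₂·t = 1.2867 rad = 73.72°.
The orbiter traverses 180° on the transfer ellipse, so the target must lead by 180° − 73.72° = 106°.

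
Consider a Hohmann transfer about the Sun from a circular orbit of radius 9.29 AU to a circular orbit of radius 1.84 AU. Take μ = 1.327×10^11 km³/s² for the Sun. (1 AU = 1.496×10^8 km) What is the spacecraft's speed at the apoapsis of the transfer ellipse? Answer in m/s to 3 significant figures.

v = 5620 m/s

In km: r₁ = 9.29 × 1.496×10^8 = 1.389784×10^9 km; r₂ = 1.84 × 1.496×10^8 = 2.75264×10^8 km.
The Hohmann ellipse has a_t = (r₁ + r₂)/2 = 8.32524×10^8 km.
The apoapsis of the transfer ellipse is at r = 1.389784×10^9 km.
Vis-viva: v = √[μ(2/r − 1/a_t)] = √[1.327×10^11 × (2/1.389784×10^9 − 1/8.32524×10^8)] = 5.619 km/s.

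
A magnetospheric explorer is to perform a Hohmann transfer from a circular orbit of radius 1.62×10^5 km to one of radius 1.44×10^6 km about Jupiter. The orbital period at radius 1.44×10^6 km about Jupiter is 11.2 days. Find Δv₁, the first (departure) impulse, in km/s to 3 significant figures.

Δv₁ = 9.50 km/s

From Kepler's third law T² = 4π²r³/μ at r = 1.44×10^6 km, T = 11.2 days = 11.2 × 86400 s = 9.6768×10^5 s: μ = 4π²r³/T² = 1.25888×10^8 km³/s².
The Hohmann ellipse has a_t = (r₁ + r₂)/2 = 8.010×10^5 km.
Circular speed at r = 1.620×10^5 km: v_c = √(μ/r) = 27.88 km/s.
Vis-viva on the transfer ellipse at r = 1.620×10^5 km gives v_t = √[μ(2/r − 1/a_t)] = 37.38 km/s.
Δv₁ = |v_t − v_c| = |37.38 − 27.88| = 9.500 km/s.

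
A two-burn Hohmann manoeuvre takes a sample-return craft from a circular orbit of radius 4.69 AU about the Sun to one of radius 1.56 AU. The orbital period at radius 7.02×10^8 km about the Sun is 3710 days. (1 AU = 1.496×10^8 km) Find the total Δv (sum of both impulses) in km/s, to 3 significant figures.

Δv = 9.41 km/s

From Kepler's third law T² = 4π²r³/μ at r = 7.02×10^8 km, T = 3710 days = 3710 × 86400 s = 3.20544×10^8 s: μ = 4π²r³/T² = 1.32922×10^11 km³/s².
In km: r₁ = 4.69 × 1.496×10^8 = 7.01624×10^8 km; r₂ = 1.56 × 1.496×10^8 = 2.33376×10^8 km.
The Hohmann ellipse has a_t = (r₁ + r₂)/2 = 4.675×10^8 km.
At r₁ the circular-orbit speed is v₁ = √(μ/r₁) = 13.76403 km/s.
On the transfer ellipse at r₁, vis-viva equation gives v_a = √[μ(2/r₁ − 1/a_t)] = 9.724851 km/s.
First burn Δv₁ = |v_a − v₁| = 4.0392 km/s.
Circular speed at r₂: v₂ = √(μ/r₂) = 23.8655 km/s.
Transfer-orbit speed at r₂: v_p = √[μ(2/r₂ − 1/a_t)] = 29.2369 km/s.
Second burn Δv₂ = |v₂ − v_p| = 5.3714 km/s.
Δv = Δv₁ + Δv₂ = 4.0392 + 5.3714 = 9.411 km/s.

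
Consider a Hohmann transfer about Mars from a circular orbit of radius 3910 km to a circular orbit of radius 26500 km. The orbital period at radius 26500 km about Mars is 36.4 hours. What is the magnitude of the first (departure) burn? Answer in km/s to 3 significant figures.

From Kepler's third law T² = 4π²r³/μ at r = 26500 km, T = 36.4 hours = 36.4 × 3600 s = 1.3104×10^5 s: μ = 4π²r³/T² = 42784.8 km³/s².
The Hohmann ellipse has a_t = (r₁ + r₂)/2 = 15205 km.
On the circular orbit at r = 3910 km, v_c = √(μ/r) = 3.308 km/s.
Vis-viva on the transfer ellipse at r = 3910 km gives v_t = √[μ(2/r − 1/a_t)] = 4.367 km/s.
Δv₁ = |v_t − v_c| = |4.367 − 3.308| = 1.059 km/s.

Δv₁ = 1.06 km/s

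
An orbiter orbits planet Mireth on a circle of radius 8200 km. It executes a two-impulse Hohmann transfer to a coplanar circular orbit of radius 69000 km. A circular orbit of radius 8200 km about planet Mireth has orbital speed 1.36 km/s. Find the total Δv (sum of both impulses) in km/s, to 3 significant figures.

Δv = 0.711 km/s

From the circular-orbit relation v² = μ/r at r = 8200 km: μ = v²r = (1.36)² × 8200 = 15166.7 km³/s².
Semi-major axis of the transfer orbit: a_t = (8200 + 69000)/2 = 38600 km.
At r₁ the circular-orbit speed is v₁ = √(μ/r₁) = 1.36000 km/s.
On the transfer ellipse at r₁, v² = μ(2/r − 1/a) gives v_p = √[μ(2/r₁ − 1/a_t)] = 1.81832 km/s.
First burn Δv₁ = |v_p − v₁| = 0.45832 km/s.
Circular speed at r₂: v₂ = √(μ/r₂) = 0.46884 km/s.
Transfer-orbit speed at r₂: v_a = √[μ(2/r₂ − 1/a_t)] = 0.21609 km/s.
Second burn Δv₂ = |v₂ − v_a| = 0.25275 km/s.
Total Δv = Δv₁ + Δv₂ = 0.7111 km/s.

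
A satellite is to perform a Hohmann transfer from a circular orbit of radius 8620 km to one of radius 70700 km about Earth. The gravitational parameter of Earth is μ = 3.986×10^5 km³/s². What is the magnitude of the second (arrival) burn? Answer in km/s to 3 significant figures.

Δv₂ = 1.27 km/s

Semi-major axis of the transfer orbit: a_t = (8620 + 70700)/2 = 39660 km.
On the circular orbit at r = 70700 km, v_c = √(μ/r) = 2.374 km/s.
Vis-viva on the transfer ellipse at r = 70700 km gives v_t = √[μ(2/r − 1/a_t)] = 1.107 km/s.
Δv₂ = |v_t − v_c| = |1.107 − 2.374| = 1.267 km/s.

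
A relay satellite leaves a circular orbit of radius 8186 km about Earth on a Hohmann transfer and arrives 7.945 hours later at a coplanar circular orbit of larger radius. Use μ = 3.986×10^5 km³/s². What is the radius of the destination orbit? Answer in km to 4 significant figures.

Transfer time t = 7.945 hours = 28602 s, and t = π√(a_t³/μ).
So a_t = (μ t²/π²)^(1/3) = (3.986×10^5 × (28602)² / π²)^(1/3) = 32088 km.
Since a_t = (r₁ + r₂)/2, r₂ = 2a_t − r₁ = 2×32088 − 8186 = 55990 km.

r₂ = 55990 km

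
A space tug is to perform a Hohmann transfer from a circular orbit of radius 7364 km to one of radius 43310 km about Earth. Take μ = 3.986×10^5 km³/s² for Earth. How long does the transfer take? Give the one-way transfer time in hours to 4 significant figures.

Transfer-ellipse semi-major axis a_t = (r₁ + r₂)/2 = (7364 + 43310)/2 = 25337 km.
Transfer time t = π√(a_t³/μ) = π√((25337)³ / 3.986×10^5) = 20070 s.
Converting: 20070 s ÷ 3600 s/hour = 5.575 hours.

t = 5.575 hours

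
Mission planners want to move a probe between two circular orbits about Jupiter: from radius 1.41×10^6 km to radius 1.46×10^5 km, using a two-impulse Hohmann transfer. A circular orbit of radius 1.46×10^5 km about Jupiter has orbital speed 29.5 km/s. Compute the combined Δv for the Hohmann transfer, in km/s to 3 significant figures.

Δv = 15.6 km/s

From the circular-orbit relation v² = μ/r at r = 1.46×10^5 km: μ = v²r = (29.5)² × 1.46×10^5 = 1.27056×10^8 km³/s².
Semi-major axis of the transfer orbit: a_t = (1.410×10^6 + 1.460×10^5)/2 = 7.780×10^5 km.
At r₁ the circular-orbit speed is v₁ = √(μ/r₁) = 9.49268 km/s.
On the transfer ellipse at r₁, vis-viva gives v_a = √[μ(2/r₁ − 1/a_t)] = 4.11221 km/s.
First burn Δv₁ = |v_a − v₁| = 5.380 km/s.
At r₂, v₂ = √(μ/r₂) = 29.50 km/s.
Transfer-orbit speed at r₂: v_p = √[μ(2/r₂ − 1/a_t)] = 39.71 km/s.
Second burn Δv₂ = |v₂ − v_p| = 10.21 km/s.
Δv = Δv₁ + Δv₂ = 5.380 + 10.21 = 15.59 km/s.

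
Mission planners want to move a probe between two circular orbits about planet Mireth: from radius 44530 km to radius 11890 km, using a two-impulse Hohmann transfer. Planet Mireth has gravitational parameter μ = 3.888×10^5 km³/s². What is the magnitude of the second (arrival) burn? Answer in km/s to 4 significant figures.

Transfer-ellipse semi-major axis a_t = (r₁ + r₂)/2 = (44530 + 11890)/2 = 28210 km.
Circular speed at r = 11890 km: v_c = √(μ/r) = 5.7184 km/s.
Transfer-orbit speed at the same r (vis-viva, a = a_t): v_t = √[μ(2/r − 1/a_t)] = 7.1845 km/s.
Δv₂ = |v_t − v_c| = |7.1845 − 5.7184| = 1.466 km/s.

Δv₂ = 1.466 km/s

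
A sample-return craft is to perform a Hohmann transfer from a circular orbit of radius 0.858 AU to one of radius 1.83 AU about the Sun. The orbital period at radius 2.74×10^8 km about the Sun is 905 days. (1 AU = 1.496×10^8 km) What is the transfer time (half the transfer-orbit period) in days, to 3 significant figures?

From Kepler's third law T² = 4π²r³/μ at r = 2.74×10^8 km, T = 905 days = 905 × 86400 s = 7.8192×10^7 s: μ = 4π²r³/T² = 1.32827×10^11 km³/s².
In km: r₁ = 0.858 × 1.496×10^8 = 1.283568×10^8 km; r₂ = 1.83 × 1.496×10^8 = 2.73768×10^8 km.
The Hohmann ellipse has a_t = (r₁ + r₂)/2 = 2.010624×10^8 km.
Half the transfer-orbit period gives t = π√(a_t³/μ) = 2.458×10^7 s.
Converting: 2.458×10^7 s ÷ 86400 s/day = 284 days.

t = 284 days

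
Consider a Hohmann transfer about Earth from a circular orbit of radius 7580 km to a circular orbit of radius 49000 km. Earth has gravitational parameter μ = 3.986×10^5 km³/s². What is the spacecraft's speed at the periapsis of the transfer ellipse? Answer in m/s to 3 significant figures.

Transfer-ellipse semi-major axis a_t = (r₁ + r₂)/2 = (7580 + 49000)/2 = 28290 km.
The periapsis of the transfer ellipse is at r = 7580 km.
Vis-viva: v = √[μ(2/r − 1/a_t)] = √[3.986×10^5 × (2/7580 − 1/28290)] = 9.544 km/s.

v = 9540 m/s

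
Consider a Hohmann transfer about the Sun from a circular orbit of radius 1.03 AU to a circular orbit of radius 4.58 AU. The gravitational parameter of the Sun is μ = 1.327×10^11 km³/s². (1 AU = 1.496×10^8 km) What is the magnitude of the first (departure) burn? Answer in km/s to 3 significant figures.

Δv₁ = 8.15 km/s

In km: r₁ = 1.03 × 1.496×10^8 = 1.54088×10^8 km; r₂ = 4.58 × 1.496×10^8 = 6.85168×10^8 km.
Transfer-ellipse semi-major axis a_t = (r₁ + r₂)/2 = (1.54088×10^8 + 6.85168×10^8)/2 = 4.19628×10^8 km.
On the circular orbit at r = 1.54088×10^8 km, v_c = √(μ/r) = 29.346 km/s.
Vis-viva on the transfer ellipse at r = 1.54088×10^8 km gives v_t = √[μ(2/r − 1/a_t)] = 37.499 km/s.
Δv₁ = |v_t − v_c| = |37.499 − 29.346| = 8.153 km/s.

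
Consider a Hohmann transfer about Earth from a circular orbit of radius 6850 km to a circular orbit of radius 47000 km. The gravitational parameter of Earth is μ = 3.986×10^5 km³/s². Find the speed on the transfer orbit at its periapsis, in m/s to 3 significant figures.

v = 10100 m/s

The Hohmann ellipse has a_t = (r₁ + r₂)/2 = 26925 km.
At periapsis, r = 6850 km.
From the vis-viva equation, v = √[μ(2/r − 1/a_t)] = 10.08 km/s.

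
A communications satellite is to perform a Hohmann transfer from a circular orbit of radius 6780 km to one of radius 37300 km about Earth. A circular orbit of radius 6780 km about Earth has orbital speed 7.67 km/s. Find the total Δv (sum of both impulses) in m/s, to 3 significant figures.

From the circular-orbit relation v² = μ/r at r = 6780 km: μ = v²r = (7.67)² × 6780 = 3.98860×10^5 km³/s².
Semi-major axis of the transfer orbit: a_t = (6780 + 37300)/2 = 22040 km.
At r₁ the circular-orbit speed is v₁ = √(μ/r₁) = 7.670 km/s.
On the transfer ellipse at r₁, vis-viva gives v_p = √[μ(2/r₁ − 1/a_t)] = 9.978 km/s.
First burn Δv₁ = |v_p − v₁| = 2.308 km/s.
At r₂, v₂ = √(μ/r₂) = 3.270 km/s.
Transfer-orbit speed at r₂: v_a = √[μ(2/r₂ − 1/a_t)] = 1.814 km/s.
Second burn Δv₂ = |v₂ − v_a| = 1.456 km/s.
Δv = Δv₁ + Δv₂ = 2.308 + 1.456 = 3.764 km/s.

Δv = 3760 m/s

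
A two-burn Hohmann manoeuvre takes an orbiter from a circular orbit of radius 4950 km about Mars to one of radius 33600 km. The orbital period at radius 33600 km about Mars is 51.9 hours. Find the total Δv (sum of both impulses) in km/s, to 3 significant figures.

From Kepler's third law T² = 4π²r³/μ at r = 33600 km, T = 51.9 hours = 51.9 × 3600 s = 1.8684×10^5 s: μ = 4π²r³/T² = 42898.1 km³/s².
Transfer-ellipse semi-major axis a_t = (r₁ + r₂)/2 = (4950 + 33600)/2 = 19275 km.
Circular speed at r₁: v₁ = √(μ/r₁) = √(42898.1/4950) = 2.9439 km/s.
On the transfer ellipse at r₁, vis-viva gives v_p = √[μ(2/r₁ − 1/a_t)] = 3.8868 km/s.
First burn Δv₁ = |v_p − v₁| = 0.9429 km/s.
Circular speed at r₂: v₂ = √(μ/r₂) = 1.1299 km/s.
Transfer-orbit speed at r₂: v_a = √[μ(2/r₂ − 1/a_t)] = 0.57260 km/s.
Second burn Δv₂ = |v₂ − v_a| = 0.5573 km/s.
Total Δv = Δv₁ + Δv₂ = 1.500 km/s.

Δv = 1.50 km/s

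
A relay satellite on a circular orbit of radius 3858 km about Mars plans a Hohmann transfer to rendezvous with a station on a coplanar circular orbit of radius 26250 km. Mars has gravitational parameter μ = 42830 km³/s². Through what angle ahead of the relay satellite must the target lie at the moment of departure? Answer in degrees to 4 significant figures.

φ = 101.8°

Semi-major axis of the transfer orbit: a_t = (3858 + 26250)/2 = 15054 km.
The half-period of the transfer ellipse is t = π√(a_t³/μ) = 28040 s.
Target angular speed ω₂ = √(μ/r₂³) = 4.866×10^-5 rad/s.
Angle swept by the target during transfer: ω₂·t = 1.3644 rad = 78.17°.
Arrival is 180° from departure on the ellipse, so φ = 180° − 78.17° = 101.8°.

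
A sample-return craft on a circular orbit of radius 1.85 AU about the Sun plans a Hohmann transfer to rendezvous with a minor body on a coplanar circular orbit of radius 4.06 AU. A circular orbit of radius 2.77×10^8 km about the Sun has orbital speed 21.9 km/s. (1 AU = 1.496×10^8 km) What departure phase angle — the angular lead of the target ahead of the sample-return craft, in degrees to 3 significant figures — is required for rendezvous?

φ = 68.2°

From the circular-orbit relation v² = μ/r at r = 2.77×10^8 km: μ = v²r = (21.9)² × 2.77×10^8 = 1.32852×10^11 km³/s².
In km: r₁ = 1.85 × 1.496×10^8 = 2.7676×10^8 km; r₂ = 4.06 × 1.496×10^8 = 6.07376×10^8 km.
The Hohmann ellipse has a_t = (r₁ + r₂)/2 = 4.42068×10^8 km.
Transfer time t = π√(a_t³/μ) = 8.011×10^7 s.
The target's mean motion on its circular orbit is ω₂ = √(μ/r₂³) = 2.435×10^-8 rad/s.
Angle swept by the target during transfer: ω₂·t = 1.951 rad = 111.8°.
Arrival is 180° from departure on the ellipse, so φ = 180° − 111.8° = 68.2°.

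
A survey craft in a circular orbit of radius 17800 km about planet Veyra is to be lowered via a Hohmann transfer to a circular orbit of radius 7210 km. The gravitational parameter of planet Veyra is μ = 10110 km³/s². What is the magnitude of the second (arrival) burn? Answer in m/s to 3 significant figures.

Δv₂ = 229 m/s

The Hohmann ellipse has a_t = (r₁ + r₂)/2 = 12505 km.
Circular speed at r = 7210 km: v_c = √(μ/r) = 1.1842 km/s.
Vis-viva on the transfer ellipse at r = 7210 km gives v_t = √[μ(2/r − 1/a_t)] = 1.4128 km/s.
Δv₂ = |v_t − v_c| = |1.4128 − 1.1842| = 0.2286 km/s.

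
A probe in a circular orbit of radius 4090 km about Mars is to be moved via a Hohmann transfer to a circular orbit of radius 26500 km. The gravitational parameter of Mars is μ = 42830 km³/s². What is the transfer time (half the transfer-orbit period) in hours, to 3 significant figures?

The Hohmann ellipse has a_t = (r₁ + r₂)/2 = 15295 km.
By Kepler's third law the transfer-orbit period is T = 2π√(a_t³/μ), so t = T/2 = 28714 s.
Converting: 28714 s ÷ 3600 s/hour = 7.98 hours.

t = 7.98 hours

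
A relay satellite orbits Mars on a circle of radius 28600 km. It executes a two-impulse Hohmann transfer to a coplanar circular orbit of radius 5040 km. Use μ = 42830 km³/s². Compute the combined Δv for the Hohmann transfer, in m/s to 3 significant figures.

Δv = 1440 m/s

Transfer-ellipse semi-major axis a_t = (r₁ + r₂)/2 = (28600 + 5040)/2 = 16820 km.
Circular speed at r₁: v₁ = √(μ/r₁) = √(42830/28600) = 1.22375 km/s.
Transfer-orbit speed at r₁ (vis-viva equation): v_a = √[μ(2/r₁ − 1/a_t)] = 0.669874 km/s.
First burn Δv₁ = |v_a − v₁| = 0.5539 km/s.
Circular speed at r₂: v₂ = √(μ/r₂) = 2.91514 km/s.
Transfer-orbit speed at r₂: v_p = √[μ(2/r₂ − 1/a_t)] = 3.80127 km/s.
Second burn Δv₂ = |v₂ − v_p| = 0.8861 km/s.
Total Δv = Δv₁ + Δv₂ = 1.440 km/s.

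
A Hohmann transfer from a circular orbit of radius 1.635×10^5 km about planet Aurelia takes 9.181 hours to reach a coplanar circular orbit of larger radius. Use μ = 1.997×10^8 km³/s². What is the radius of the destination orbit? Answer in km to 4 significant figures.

Transfer time t = 9.181 hours = 33051.6 s, and t = π√(a_t³/μ).
So a_t = (μ t²/π²)^(1/3) = (1.997×10^8 × (33051.6)² / π²)^(1/3) = 2.8064×10^5 km.
Since a_t = (r₁ + r₂)/2, r₂ = 2a_t − r₁ = 2×2.8064×10^5 − 1.635×10^5 = 3.9778×10^5 km.

r₂ = 3.978×10^5 km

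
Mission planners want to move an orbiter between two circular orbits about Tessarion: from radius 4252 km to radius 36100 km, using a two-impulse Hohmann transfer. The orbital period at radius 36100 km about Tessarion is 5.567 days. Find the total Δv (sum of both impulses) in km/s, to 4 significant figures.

From Kepler's third law T² = 4π²r³/μ at r = 36100 km, T = 5.567 days = 5.567 × 86400 s = 4.809888×10^5 s: μ = 4π²r³/T² = 8028.07 km³/s².
Semi-major axis of the transfer orbit: a_t = (4252 + 36100)/2 = 20176 km.
At r₁ the circular-orbit speed is v₁ = √(μ/r₁) = 1.3741 km/s.
Transfer-orbit speed at r₁ (v² = μ(2/r − 1/a)): v_p = √[μ(2/r₁ − 1/a_t)] = 1.8380 km/s.
First burn Δv₁ = |v_p − v₁| = 0.4639 km/s.
At r₂, v₂ = √(μ/r₂) = 0.4716 km/s.
Transfer-orbit speed at r₂: v_a = √[μ(2/r₂ − 1/a_t)] = 0.2165 km/s.
Second burn Δv₂ = |v₂ − v_a| = 0.2551 km/s.
Δv = Δv₁ + Δv₂ = 0.4639 + 0.2551 = 0.7190 km/s.

Δv = 0.7190 km/s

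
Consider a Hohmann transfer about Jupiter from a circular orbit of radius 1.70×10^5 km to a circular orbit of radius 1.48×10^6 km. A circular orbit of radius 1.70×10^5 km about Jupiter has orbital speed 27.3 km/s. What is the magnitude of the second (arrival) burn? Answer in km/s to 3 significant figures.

From the circular-orbit relation v² = μ/r at r = 1.70×10^5 km: μ = v²r = (27.3)² × 1.70×10^5 = 1.26699×10^8 km³/s².
Transfer-ellipse semi-major axis a_t = (r₁ + r₂)/2 = (1.700×10^5 + 1.480×10^6)/2 = 8.250×10^5 km.
On the circular orbit at r = 1.480×10^6 km, v_c = √(μ/r) = 9.252 km/s.
Vis-viva on the transfer ellipse at r = 1.480×10^6 km gives v_t = √[μ(2/r − 1/a_t)] = 4.200 km/s.
Δv₂ = |v_t − v_c| = |4.200 − 9.252| = 5.052 km/s.

Δv₂ = 5.05 km/s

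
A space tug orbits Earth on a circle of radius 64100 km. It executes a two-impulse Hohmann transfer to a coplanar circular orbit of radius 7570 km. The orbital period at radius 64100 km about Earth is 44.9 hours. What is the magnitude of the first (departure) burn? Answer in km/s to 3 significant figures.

From Kepler's third law T² = 4π²r³/μ at r = 64100 km, T = 44.9 hours = 44.9 × 3600 s = 1.6164×10^5 s: μ = 4π²r³/T² = 3.97957×10^5 km³/s².
The Hohmann ellipse has a_t = (r₁ + r₂)/2 = 35835 km.
On the circular orbit at r = 64100 km, v_c = √(μ/r) = 2.49166 km/s.
Vis-viva on the transfer ellipse at r = 64100 km gives v_t = √[μ(2/r − 1/a_t)] = 1.14521 km/s.
Δv₁ = |v_t − v_c| = |1.14521 − 2.49166| = 1.346 km/s.

Δv₁ = 1.35 km/s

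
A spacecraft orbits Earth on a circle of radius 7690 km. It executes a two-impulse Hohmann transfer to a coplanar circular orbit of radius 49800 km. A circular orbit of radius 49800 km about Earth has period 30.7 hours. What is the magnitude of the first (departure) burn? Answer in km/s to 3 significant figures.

From Kepler's third law T² = 4π²r³/μ at r = 49800 km, T = 30.7 hours = 30.7 × 3600 s = 1.1052×10^5 s: μ = 4π²r³/T² = 3.99177×10^5 km³/s².
The Hohmann ellipse has a_t = (r₁ + r₂)/2 = 28745 km.
Circular speed at r = 7690 km: v_c = √(μ/r) = 7.205 km/s.
Transfer-orbit speed at the same r (vis-viva, a = a_t): v_t = √[μ(2/r − 1/a_t)] = 9.483 km/s.
Δv₁ = |v_t − v_c| = |9.483 − 7.205| = 2.278 km/s.

Δv₁ = 2.28 km/s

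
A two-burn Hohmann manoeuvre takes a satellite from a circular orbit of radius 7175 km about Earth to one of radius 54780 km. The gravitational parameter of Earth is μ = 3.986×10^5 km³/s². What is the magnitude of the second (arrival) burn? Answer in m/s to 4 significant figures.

Δv₂ = 1399 m/s

Semi-major axis of the transfer orbit: a_t = (7175 + 54780)/2 = 30977.5 km.
Circular speed at r = 54780 km: v_c = √(μ/r) = 2.697 km/s.
Vis-viva on the transfer ellipse at r = 54780 km gives v_t = √[μ(2/r − 1/a_t)] = 1.298 km/s.
Δv₂ = |v_t − v_c| = |1.298 − 2.697| = 1.399 km/s.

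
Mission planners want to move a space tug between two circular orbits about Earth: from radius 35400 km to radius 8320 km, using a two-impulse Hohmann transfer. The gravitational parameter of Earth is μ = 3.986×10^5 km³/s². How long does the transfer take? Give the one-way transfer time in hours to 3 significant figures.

The Hohmann ellipse has a_t = (r₁ + r₂)/2 = 21860 km.
By Kepler's third law the transfer-orbit period is T = 2π√(a_t³/μ), so t = T/2 = 16080 s.
Converting: 16080 s ÷ 3600 s/hour = 4.47 hours.

t = 4.47 hours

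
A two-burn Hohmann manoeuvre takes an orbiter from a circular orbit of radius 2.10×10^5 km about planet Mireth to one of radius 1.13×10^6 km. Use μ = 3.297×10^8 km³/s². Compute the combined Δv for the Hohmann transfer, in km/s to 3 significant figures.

Semi-major axis of the transfer orbit: a_t = (2.100×10^5 + 1.130×10^6)/2 = 6.700×10^5 km.
Circular speed at r₁: v₁ = √(μ/r₁) = √(3.297×10^8/2.100×10^5) = 39.6232 km/s.
On the transfer ellipse at r₁, vis-viva gives v_p = √[μ(2/r₁ − 1/a_t)] = 51.4579 km/s.
First burn Δv₁ = |v_p − v₁| = 11.83 km/s.
At r₂, v₂ = √(μ/r₂) = 17.081 km/s.
Transfer-orbit speed at r₂: v_a = √[μ(2/r₂ − 1/a_t)] = 9.5630 km/s.
Second burn Δv₂ = |v₂ − v_a| = 7.518 km/s.
Δv = Δv₁ + Δv₂ = 11.83 + 7.518 = 19.35 km/s.

Δv = 19.4 km/s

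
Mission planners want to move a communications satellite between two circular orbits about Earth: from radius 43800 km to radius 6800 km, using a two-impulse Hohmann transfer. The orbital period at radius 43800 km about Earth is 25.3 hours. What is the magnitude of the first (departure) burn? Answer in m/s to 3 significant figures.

From Kepler's third law T² = 4π²r³/μ at r = 43800 km, T = 25.3 hours = 25.3 × 3600 s = 91080 s: μ = 4π²r³/T² = 3.99886×10^5 km³/s².
The Hohmann ellipse has a_t = (r₁ + r₂)/2 = 25300 km.
On the circular orbit at r = 43800 km, v_c = √(μ/r) = 3.0216 km/s.
Vis-viva on the transfer ellipse at r = 43800 km gives v_t = √[μ(2/r − 1/a_t)] = 1.5665 km/s.
Δv₁ = |v_t − v_c| = |1.5665 − 3.0216| = 1.455 km/s.

Δv₁ = 1460 m/s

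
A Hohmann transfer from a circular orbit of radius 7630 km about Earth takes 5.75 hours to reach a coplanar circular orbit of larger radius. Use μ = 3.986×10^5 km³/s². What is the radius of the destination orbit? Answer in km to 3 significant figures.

r₂ = 44100 km

Transfer time t = 5.75 hours = 20700 s, and t = π√(a_t³/μ).
So a_t = (μ t²/π²)^(1/3) = (3.986×10^5 × (20700)² / π²)^(1/3) = 25866 km.
Since a_t = (r₁ + r₂)/2, r₂ = 2a_t − r₁ = 2×25866 − 7630 = 44102 km.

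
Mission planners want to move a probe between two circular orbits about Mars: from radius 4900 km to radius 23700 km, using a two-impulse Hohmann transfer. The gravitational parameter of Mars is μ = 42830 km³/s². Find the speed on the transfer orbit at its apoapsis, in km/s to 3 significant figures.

Transfer-ellipse semi-major axis a_t = (r₁ + r₂)/2 = (4900 + 23700)/2 = 14300 km.
The apoapsis of the transfer ellipse is at r = 23700 km.
Vis-viva: v = √[μ(2/r − 1/a_t)] = √[42830 × (2/23700 − 1/14300)] = 0.7869 km/s.

v = 0.787 km/s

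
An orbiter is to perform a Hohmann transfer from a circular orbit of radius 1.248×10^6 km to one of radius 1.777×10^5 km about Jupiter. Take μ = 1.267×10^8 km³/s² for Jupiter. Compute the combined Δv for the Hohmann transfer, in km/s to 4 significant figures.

Δv = 13.67 km/s

Transfer-ellipse semi-major axis a_t = (r₁ + r₂)/2 = (1.248×10^6 + 1.777×10^5)/2 = 7.1285×10^5 km.
Circular speed at r₁: v₁ = √(μ/r₁) = √(1.267×10^8/1.248×10^6) = 10.076 km/s.
On the transfer ellipse at r₁, vis-viva gives v_a = √[μ(2/r₁ − 1/a_t)] = 5.0307 km/s.
First burn Δv₁ = |v_a − v₁| = 5.045 km/s.
At r₂, v₂ = √(μ/r₂) = 26.702 km/s.
Transfer-orbit speed at r₂: v_p = √[μ(2/r₂ − 1/a_t)] = 35.331 km/s.
Second burn Δv₂ = |v₂ − v_p| = 8.629 km/s.
Total Δv = Δv₁ + Δv₂ = 13.67 km/s.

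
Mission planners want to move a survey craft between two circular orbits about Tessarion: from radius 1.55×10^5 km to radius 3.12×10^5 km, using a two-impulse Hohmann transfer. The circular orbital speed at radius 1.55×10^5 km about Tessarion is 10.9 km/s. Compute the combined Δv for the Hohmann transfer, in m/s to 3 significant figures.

Δv = 3120 m/s

From the circular-orbit relation v² = μ/r at r = 1.55×10^5 km: μ = v²r = (10.9)² × 1.55×10^5 = 1.84156×10^7 km³/s².
Semi-major axis of the transfer orbit: a_t = (1.550×10^5 + 3.120×10^5)/2 = 2.335×10^5 km.
At r₁ the circular-orbit speed is v₁ = √(μ/r₁) = 10.90 km/s.
On the transfer ellipse at r₁, vis-viva gives v_p = √[μ(2/r₁ − 1/a_t)] = 12.60 km/s.
First burn Δv₁ = |v_p − v₁| = 1.700 km/s.
At r₂, v₂ = √(μ/r₂) = 7.6827 km/s.
Transfer-orbit speed at r₂: v_a = √[μ(2/r₂ − 1/a_t)] = 6.2595 km/s.
Second burn Δv₂ = |v₂ − v_a| = 1.423 km/s.
Δv = Δv₁ + Δv₂ = 1.700 + 1.423 = 3.123 km/s.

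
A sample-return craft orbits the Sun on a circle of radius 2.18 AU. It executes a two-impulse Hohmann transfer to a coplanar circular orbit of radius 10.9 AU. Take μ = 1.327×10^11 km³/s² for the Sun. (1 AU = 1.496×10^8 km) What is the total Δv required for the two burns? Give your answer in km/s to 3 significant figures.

Δv = 9.68 km/s

In km: r₁ = 2.18 × 1.496×10^8 = 3.26128×10^8 km; r₂ = 10.9 × 1.496×10^8 = 1.63064×10^9 km.
The Hohmann ellipse has a_t = (r₁ + r₂)/2 = 9.78384×10^8 km.
Circular speed at r₁: v₁ = √(μ/r₁) = √(1.327×10^11/3.26128×10^8) = 20.17 km/s.
Transfer-orbit speed at r₁ (v² = μ(2/r − 1/a)): v_p = √[μ(2/r₁ − 1/a_t)] = 26.04 km/s.
First burn Δv₁ = |v_p − v₁| = 5.870 km/s.
Circular speed at r₂: v₂ = √(μ/r₂) = 9.021 km/s.
Transfer-orbit speed at r₂: v_a = √[μ(2/r₂ − 1/a_t)] = 5.208 km/s.
Second burn Δv₂ = |v₂ − v_a| = 3.813 km/s.
Δv = Δv₁ + Δv₂ = 5.870 + 3.813 = 9.683 km/s.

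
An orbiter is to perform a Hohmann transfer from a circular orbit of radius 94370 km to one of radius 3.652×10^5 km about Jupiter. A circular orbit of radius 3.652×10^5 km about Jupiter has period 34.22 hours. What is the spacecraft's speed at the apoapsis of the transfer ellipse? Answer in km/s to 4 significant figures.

v = 11.94 km/s

From Kepler's third law T² = 4π²r³/μ at r = 3.652×10^5 km, T = 34.22 hours = 34.22 × 3600 s = 1.23192×10^5 s: μ = 4π²r³/T² = 1.26703×10^8 km³/s².
The Hohmann ellipse has a_t = (r₁ + r₂)/2 = 2.29785×10^5 km.
The apoapsis of the transfer ellipse is at r = 3.652×10^5 km.
Applying v² = μ(2/r − 1/a_t): v = 11.94 km/s.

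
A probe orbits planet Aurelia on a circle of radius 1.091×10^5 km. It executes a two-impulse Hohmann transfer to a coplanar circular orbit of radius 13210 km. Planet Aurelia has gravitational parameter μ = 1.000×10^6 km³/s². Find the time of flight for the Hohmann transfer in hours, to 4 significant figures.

t = 13.20 hours

Transfer-ellipse semi-major axis a_t = (r₁ + r₂)/2 = (1.091×10^5 + 13210)/2 = 61155 km.
Half the transfer-orbit period gives t = π√(a_t³/μ) = 47510 s.
Converting: 47510 s ÷ 3600 s/hour = 13.20 hours.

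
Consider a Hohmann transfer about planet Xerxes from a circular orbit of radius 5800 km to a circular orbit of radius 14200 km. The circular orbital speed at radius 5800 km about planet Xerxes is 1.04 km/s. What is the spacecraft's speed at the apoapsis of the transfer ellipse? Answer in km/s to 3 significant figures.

From the circular-orbit relation v² = μ/r at r = 5800 km: μ = v²r = (1.04)² × 5800 = 6273.28 km³/s².
Transfer-ellipse semi-major axis a_t = (r₁ + r₂)/2 = (5800 + 14200)/2 = 10000 km.
The apoapsis of the transfer ellipse is at r = 14200 km.
Applying v² = μ(2/r − 1/a_t): v = 0.5062 km/s.

v = 0.506 km/s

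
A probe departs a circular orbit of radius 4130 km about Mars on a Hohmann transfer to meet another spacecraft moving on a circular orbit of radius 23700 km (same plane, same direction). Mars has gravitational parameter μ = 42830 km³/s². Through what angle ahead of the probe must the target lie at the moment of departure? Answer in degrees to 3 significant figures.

φ = 99.0°

Transfer-ellipse semi-major axis a_t = (r₁ + r₂)/2 = (4130 + 23700)/2 = 13915 km.
Transfer time t = π√(a_t³/μ) = 24917.3 s.
Target angular speed ω₂ = √(μ/r₂³) = 5.67220×10^-5 rad/s.
Angle swept by the target during transfer: ω₂·t = 1.4134 rad = 80.98°.
Arrival is 180° from departure on the ellipse, so φ = 180° − 80.98° = 99.0°.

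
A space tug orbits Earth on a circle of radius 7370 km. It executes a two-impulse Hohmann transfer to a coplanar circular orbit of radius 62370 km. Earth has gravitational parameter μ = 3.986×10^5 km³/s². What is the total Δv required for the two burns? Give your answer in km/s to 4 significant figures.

Δv = 3.847 km/s

The Hohmann ellipse has a_t = (r₁ + r₂)/2 = 34870 km.
At r₁ the circular-orbit speed is v₁ = √(μ/r₁) = 7.3542 km/s.
On the transfer ellipse at r₁, vis-viva gives v_p = √[μ(2/r₁ − 1/a_t)] = 9.8355 km/s.
First burn Δv₁ = |v_p − v₁| = 2.481 km/s.
At r₂, v₂ = √(μ/r₂) = 2.528 km/s.
Transfer-orbit speed at r₂: v_a = √[μ(2/r₂ − 1/a_t)] = 1.162 km/s.
Second burn Δv₂ = |v₂ − v_a| = 1.366 km/s.
Total Δv = Δv₁ + Δv₂ = 3.847 km/s.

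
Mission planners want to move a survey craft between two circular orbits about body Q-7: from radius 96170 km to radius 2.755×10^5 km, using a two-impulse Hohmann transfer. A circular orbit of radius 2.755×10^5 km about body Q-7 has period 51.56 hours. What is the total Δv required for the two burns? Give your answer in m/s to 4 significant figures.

From Kepler's third law T² = 4π²r³/μ at r = 2.755×10^5 km, T = 51.56 hours = 51.56 × 3600 s = 1.85616×10^5 s: μ = 4π²r³/T² = 2.39604×10^7 km³/s².
Semi-major axis of the transfer orbit: a_t = (96170 + 2.755×10^5)/2 = 1.85835×10^5 km.
Circular speed at r₁: v₁ = √(μ/r₁) = √(2.39604×10^7/96170) = 15.7844 km/s.
On the transfer ellipse at r₁, v² = μ(2/r − 1/a) gives v_p = √[μ(2/r₁ − 1/a_t)] = 19.2187 km/s.
First burn Δv₁ = |v_p − v₁| = 3.434 km/s.
At r₂, v₂ = √(μ/r₂) = 9.326 km/s.
Transfer-orbit speed at r₂: v_a = √[μ(2/r₂ − 1/a_t)] = 6.709 km/s.
Second burn Δv₂ = |v₂ − v_a| = 2.617 km/s.
Total Δv = Δv₁ + Δv₂ = 6.051 km/s.

Δv = 6051 m/s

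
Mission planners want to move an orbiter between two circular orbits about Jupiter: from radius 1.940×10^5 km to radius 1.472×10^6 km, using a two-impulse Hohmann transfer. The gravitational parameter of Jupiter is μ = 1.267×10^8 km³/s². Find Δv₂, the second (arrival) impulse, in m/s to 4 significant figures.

Δv₂ = 4800 m/s

The Hohmann ellipse has a_t = (r₁ + r₂)/2 = 8.330×10^5 km.
On the circular orbit at r = 1.472×10^6 km, v_c = √(μ/r) = 9.2776 km/s.
Vis-viva on the transfer ellipse at r = 1.472×10^6 km gives v_t = √[μ(2/r − 1/a_t)] = 4.4773 km/s.
Δv₂ = |v_t − v_c| = |4.4773 − 9.2776| = 4.800 km/s.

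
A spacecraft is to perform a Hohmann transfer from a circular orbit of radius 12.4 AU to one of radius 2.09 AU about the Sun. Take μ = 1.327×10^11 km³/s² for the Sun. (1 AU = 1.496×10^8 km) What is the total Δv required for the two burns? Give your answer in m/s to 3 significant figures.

Δv = 10300 m/s

In km: r₁ = 12.4 × 1.496×10^8 = 1.85504×10^9 km; r₂ = 2.09 × 1.496×10^8 = 3.12664×10^8 km.
Semi-major axis of the transfer orbit: a_t = (1.85504×10^9 + 3.12664×10^8)/2 = 1.083852×10^9 km.
At r₁ the circular-orbit speed is v₁ = √(μ/r₁) = 8.4578 km/s.
Transfer-orbit speed at r₁ (vis-viva equation): v_a = √[μ(2/r₁ − 1/a_t)] = 4.5427 km/s.
First burn Δv₁ = |v_a − v₁| = 3.9151 km/s.
Circular speed at r₂: v₂ = √(μ/r₂) = 20.6014 km/s.
Transfer-orbit speed at r₂: v_p = √[μ(2/r₂ − 1/a_t)] = 26.9518 km/s.
Second burn Δv₂ = |v₂ − v_p| = 6.3504 km/s.
Δv = Δv₁ + Δv₂ = 3.9151 + 6.3504 = 10.27 km/s.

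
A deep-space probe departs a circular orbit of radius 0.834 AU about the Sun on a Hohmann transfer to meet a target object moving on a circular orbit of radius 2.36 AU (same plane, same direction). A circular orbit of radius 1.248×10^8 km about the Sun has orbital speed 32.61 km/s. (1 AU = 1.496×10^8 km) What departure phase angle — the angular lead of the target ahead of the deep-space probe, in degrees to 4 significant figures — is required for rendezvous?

φ = 79.80°

From the circular-orbit relation v² = μ/r at r = 1.248×10^8 km: μ = v²r = (32.61)² × 1.248×10^8 = 1.32714×10^11 km³/s².
In km: r₁ = 0.834 × 1.496×10^8 = 1.247664×10^8 km; r₂ = 2.36 × 1.496×10^8 = 3.53056×10^8 km.
Semi-major axis of the transfer orbit: a_t = (1.247664×10^8 + 3.53056×10^8)/2 = 2.389112×10^8 km.
The half-period of the transfer ellipse is t = π√(a_t³/μ) = 3.185×10^7 s.
The target's mean motion on its circular orbit is ω₂ = √(μ/r₂³) = 5.492×10^-8 rad/s.
Angle swept by the target during transfer: ω₂·t = 1.749 rad = 100.2°.
The deep-space probe traverses 180° on the transfer ellipse, so the target must lead by 180° − 100.2° = 79.80°.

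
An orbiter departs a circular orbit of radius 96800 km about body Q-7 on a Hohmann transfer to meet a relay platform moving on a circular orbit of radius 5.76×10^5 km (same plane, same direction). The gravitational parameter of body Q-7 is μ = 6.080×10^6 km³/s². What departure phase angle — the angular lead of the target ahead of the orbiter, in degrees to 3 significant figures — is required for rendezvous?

Semi-major axis of the transfer orbit: a_t = (96800 + 5.760×10^5)/2 = 3.364×10^5 km.
The half-period of the transfer ellipse is t = π√(a_t³/μ) = 2.4859×10^5 s.
The target's mean motion on its circular orbit is ω₂ = √(μ/r₂³) = 5.6405×10^-6 rad/s.
Angle swept by the target during transfer: ω₂·t = 1.4022 rad = 80.34°.
The orbiter traverses 180° on the transfer ellipse, so the target must lead by 180° − 80.34° = 99.7°.

φ = 99.7°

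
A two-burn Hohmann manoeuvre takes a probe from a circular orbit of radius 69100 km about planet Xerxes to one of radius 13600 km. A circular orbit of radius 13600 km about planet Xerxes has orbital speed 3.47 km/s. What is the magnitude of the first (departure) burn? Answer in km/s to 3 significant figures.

Δv₁ = 0.657 km/s

From the circular-orbit relation v² = μ/r at r = 13600 km: μ = v²r = (3.47)² × 13600 = 1.63756×10^5 km³/s².
Transfer-ellipse semi-major axis a_t = (r₁ + r₂)/2 = (69100 + 13600)/2 = 41350 km.
On the circular orbit at r = 69100 km, v_c = √(μ/r) = 1.53943 km/s.
Transfer-orbit speed at the same r (vis-viva, a = a_t): v_t = √[μ(2/r − 1/a_t)] = 0.882860 km/s.
Δv₁ = |v_t − v_c| = |0.882860 − 1.53943| = 0.6566 km/s.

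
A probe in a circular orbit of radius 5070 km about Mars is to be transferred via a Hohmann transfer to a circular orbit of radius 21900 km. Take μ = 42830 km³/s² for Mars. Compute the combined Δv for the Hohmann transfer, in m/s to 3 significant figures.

Δv = 1340 m/s

Semi-major axis of the transfer orbit: a_t = (5070 + 21900)/2 = 13485 km.
At r₁ the circular-orbit speed is v₁ = √(μ/r₁) = 2.90650 km/s.
Transfer-orbit speed at r₁ (vis-viva): v_p = √[μ(2/r₁ − 1/a_t)] = 3.70396 km/s.
First burn Δv₁ = |v_p − v₁| = 0.79746 km/s.
At r₂, v₂ = √(μ/r₂) = 1.398466 km/s.
Transfer-orbit speed at r₂: v_a = √[μ(2/r₂ − 1/a_t)] = 0.8574928 km/s.
Second burn Δv₂ = |v₂ − v_a| = 0.54097 km/s.
Δv = Δv₁ + Δv₂ = 0.79746 + 0.54097 = 1.338 km/s.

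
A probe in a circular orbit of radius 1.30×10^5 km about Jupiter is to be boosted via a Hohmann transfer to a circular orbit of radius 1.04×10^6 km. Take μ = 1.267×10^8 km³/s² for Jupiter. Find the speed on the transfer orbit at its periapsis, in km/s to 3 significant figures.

v = 41.6 km/s

Semi-major axis of the transfer orbit: a_t = (1.300×10^5 + 1.040×10^6)/2 = 5.850×10^5 km.
At periapsis, r = 1.300×10^5 km.
Vis-viva: v = √[μ(2/r − 1/a_t)] = √[1.267×10^8 × (2/1.300×10^5 − 1/5.850×10^5)] = 41.63 km/s.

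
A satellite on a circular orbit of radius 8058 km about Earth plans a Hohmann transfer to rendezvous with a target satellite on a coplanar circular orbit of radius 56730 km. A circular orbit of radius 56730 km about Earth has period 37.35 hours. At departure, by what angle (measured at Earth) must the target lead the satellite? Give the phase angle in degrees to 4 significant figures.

φ = 102.3°

From Kepler's third law T² = 4π²r³/μ at r = 56730 km, T = 37.35 hours = 37.35 × 3600 s = 1.3446×10^5 s: μ = 4π²r³/T² = 3.98668×10^5 km³/s².
Transfer-ellipse semi-major axis a_t = (r₁ + r₂)/2 = (8058 + 56730)/2 = 32394 km.
The half-period of the transfer ellipse is t = π√(a_t³/μ) = 29010 s.
The target's mean motion on its circular orbit is ω₂ = √(μ/r₂³) = 4.673×10^-5 rad/s.
Angle swept by the target during transfer: ω₂·t = 1.3556 rad = 77.67°.
Arrival is 180° from departure on the ellipse, so φ = 180° − 77.67° = 102.3°.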